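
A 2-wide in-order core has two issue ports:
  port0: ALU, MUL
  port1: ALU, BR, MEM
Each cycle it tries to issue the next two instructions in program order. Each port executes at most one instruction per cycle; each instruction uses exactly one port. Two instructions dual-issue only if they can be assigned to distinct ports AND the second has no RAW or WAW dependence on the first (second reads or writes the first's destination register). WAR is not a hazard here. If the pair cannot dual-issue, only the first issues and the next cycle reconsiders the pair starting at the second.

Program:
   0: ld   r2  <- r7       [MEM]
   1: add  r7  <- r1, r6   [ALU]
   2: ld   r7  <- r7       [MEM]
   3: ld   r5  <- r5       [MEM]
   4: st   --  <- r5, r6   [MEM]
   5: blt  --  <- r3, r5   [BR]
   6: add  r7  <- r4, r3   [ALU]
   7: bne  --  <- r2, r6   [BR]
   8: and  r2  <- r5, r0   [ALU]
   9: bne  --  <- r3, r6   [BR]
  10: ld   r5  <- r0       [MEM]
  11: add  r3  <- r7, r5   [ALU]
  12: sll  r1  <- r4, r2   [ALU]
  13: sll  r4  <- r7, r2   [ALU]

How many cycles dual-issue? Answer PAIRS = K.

PAIRS = 4

#0 head=0: ld.MEM add.ALU i0&i1 2-wide
#1 head=2: ld.MEM i2 no-port MEM/MEM
#2 head=3: ld.MEM i3 no-port MEM/MEM
#3 head=4: st.MEM i4 no-port MEM/BR
#4 head=5: blt.BR add.ALU i5&i6 2-wide
#5 head=7: bne.BR and.ALU i7&i8 2-wide
#6 head=9: bne.BR i9 no-port BR/MEM
#7 head=10: ld.MEM i10 RAW r5
#8 head=11: add.ALU sll.ALU i11&i12 2-wide
#9 head=13: sll.ALU i13 tail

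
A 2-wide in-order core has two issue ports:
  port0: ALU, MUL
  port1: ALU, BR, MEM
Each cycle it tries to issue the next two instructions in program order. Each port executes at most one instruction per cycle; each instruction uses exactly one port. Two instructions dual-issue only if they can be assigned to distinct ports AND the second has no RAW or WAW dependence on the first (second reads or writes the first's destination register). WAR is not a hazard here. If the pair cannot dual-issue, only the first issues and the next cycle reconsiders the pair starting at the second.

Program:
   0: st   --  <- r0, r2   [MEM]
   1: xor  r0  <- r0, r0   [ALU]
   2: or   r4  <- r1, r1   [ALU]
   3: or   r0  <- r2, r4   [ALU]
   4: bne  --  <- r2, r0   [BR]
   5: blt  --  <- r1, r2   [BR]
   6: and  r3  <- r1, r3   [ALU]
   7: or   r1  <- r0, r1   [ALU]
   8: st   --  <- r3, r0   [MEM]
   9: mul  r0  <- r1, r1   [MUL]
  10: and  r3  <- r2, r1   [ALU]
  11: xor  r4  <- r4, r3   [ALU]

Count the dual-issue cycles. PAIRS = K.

PAIRS = 4

t=0 i0,i1:st.MEM/xor.ALU ; 2-wide
t=1 i2:or.ALU ; RAW r4
t=2 i3:or.ALU ; RAW r0
t=3 i4:bne.BR ; no-port BR/BR
t=4 i5,i6:blt.BR/and.ALU ; 2-wide
t=5 i7,i8:or.ALU/st.MEM ; 2-wide
t=6 i9,i10:mul.MUL/and.ALU ; 2-wide
t=7 i11:xor.ALU ; tail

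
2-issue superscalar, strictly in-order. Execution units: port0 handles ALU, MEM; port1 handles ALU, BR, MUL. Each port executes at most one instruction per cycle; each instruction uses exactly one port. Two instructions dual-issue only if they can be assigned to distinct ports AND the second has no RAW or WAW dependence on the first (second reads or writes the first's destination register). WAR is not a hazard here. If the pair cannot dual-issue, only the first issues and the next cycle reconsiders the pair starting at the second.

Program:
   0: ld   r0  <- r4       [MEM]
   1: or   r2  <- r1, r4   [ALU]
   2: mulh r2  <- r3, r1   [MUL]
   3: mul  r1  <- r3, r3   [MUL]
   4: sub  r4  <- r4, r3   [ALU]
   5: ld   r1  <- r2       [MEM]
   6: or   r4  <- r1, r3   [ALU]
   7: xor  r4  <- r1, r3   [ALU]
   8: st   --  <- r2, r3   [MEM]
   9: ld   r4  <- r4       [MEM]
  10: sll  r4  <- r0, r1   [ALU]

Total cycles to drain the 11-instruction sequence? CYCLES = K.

0. ld.MEM+or.ALU @i0+i1  | dual
1. mulh.MUL @i2  | no-port MUL/MUL
2. mul.MUL+sub.ALU @i3+i4  | dual
3. ld.MEM @i5  | RAW r1
4. or.ALU @i6  | WAW r4
5. xor.ALU+st.MEM @i7+i8  | dual
6. ld.MEM @i9  | WAW r4
7. sll.ALU @i10  | tail

CYCLES = 8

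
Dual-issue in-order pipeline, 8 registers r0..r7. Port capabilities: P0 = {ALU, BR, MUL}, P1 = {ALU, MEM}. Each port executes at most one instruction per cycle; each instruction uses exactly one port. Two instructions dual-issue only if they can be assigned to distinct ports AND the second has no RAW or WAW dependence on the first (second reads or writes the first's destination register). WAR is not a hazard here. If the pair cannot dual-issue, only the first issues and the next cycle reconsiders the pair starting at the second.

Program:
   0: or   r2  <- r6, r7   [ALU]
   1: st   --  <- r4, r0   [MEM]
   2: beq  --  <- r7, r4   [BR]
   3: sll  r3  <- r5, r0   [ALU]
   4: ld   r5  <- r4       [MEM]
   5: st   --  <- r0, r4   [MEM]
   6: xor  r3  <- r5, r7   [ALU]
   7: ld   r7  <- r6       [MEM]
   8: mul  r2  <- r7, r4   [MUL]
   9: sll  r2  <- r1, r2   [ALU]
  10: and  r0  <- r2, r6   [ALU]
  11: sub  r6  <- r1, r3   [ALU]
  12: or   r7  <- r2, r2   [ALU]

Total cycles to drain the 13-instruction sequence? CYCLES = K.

  cy0 -> i0+i1 (or.ALU+st.MEM) pair
  cy1 -> i2+i3 (beq.BR+sll.ALU) pair
  cy2 -> i4 (ld.MEM) no-port MEM/MEM
  cy3 -> i5+i6 (st.MEM+xor.ALU) pair
  cy4 -> i7 (ld.MEM) RAW r7
  cy5 -> i8 (mul.MUL) RAW+WAW r2
  cy6 -> i9 (sll.ALU) RAW r2
  cy7 -> i10+i11 (and.ALU+sub.ALU) pair
  cy8 -> i12 (or.ALU) tail

CYCLES = 9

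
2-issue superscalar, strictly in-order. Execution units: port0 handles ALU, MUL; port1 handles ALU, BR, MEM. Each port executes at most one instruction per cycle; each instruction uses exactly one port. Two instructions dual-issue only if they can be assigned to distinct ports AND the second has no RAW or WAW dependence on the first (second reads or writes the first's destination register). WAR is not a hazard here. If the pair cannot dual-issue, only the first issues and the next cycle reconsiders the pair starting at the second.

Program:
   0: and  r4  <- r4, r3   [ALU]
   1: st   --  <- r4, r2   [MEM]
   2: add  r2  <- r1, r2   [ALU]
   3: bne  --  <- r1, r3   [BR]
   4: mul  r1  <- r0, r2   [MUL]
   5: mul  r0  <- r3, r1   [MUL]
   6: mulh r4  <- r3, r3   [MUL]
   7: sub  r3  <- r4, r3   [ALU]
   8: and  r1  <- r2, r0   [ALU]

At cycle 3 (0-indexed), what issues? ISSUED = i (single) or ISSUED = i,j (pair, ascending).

0. and @i0  | RAW r4
1. st/add @i1&i2  | pair
2. bne/mul @i3&i4  | pair
3. mul @i5  | no-port MUL/MUL
4. mulh @i6  | RAW r4
5. sub/and @i7&i8  | pair

ISSUED = 5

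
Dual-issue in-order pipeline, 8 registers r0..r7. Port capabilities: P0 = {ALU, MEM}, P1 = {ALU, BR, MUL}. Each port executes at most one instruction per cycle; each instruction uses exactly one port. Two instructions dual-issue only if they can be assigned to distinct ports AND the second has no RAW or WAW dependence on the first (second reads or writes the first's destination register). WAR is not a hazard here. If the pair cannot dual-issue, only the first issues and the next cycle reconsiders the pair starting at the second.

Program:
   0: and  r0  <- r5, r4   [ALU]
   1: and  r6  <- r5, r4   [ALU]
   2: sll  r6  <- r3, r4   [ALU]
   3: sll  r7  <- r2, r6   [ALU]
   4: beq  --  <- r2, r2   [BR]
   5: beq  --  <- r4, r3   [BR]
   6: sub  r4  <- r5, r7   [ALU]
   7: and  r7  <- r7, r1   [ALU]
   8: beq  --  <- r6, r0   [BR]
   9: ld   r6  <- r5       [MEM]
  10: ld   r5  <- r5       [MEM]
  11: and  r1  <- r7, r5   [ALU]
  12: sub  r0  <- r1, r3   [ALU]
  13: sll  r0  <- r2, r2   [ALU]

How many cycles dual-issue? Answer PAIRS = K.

PAIRS = 4

t=0 i0&i1:and+and ; dual
t=1 i2:sll ; RAW r6
t=2 i3&i4:sll+beq ; dual
t=3 i5&i6:beq+sub ; dual
t=4 i7&i8:and+beq ; dual
t=5 i9:ld ; no-port MEM/MEM
t=6 i10:ld ; RAW r5
t=7 i11:and ; RAW r1
t=8 i12:sub ; WAW r0
t=9 i13:sll ; tail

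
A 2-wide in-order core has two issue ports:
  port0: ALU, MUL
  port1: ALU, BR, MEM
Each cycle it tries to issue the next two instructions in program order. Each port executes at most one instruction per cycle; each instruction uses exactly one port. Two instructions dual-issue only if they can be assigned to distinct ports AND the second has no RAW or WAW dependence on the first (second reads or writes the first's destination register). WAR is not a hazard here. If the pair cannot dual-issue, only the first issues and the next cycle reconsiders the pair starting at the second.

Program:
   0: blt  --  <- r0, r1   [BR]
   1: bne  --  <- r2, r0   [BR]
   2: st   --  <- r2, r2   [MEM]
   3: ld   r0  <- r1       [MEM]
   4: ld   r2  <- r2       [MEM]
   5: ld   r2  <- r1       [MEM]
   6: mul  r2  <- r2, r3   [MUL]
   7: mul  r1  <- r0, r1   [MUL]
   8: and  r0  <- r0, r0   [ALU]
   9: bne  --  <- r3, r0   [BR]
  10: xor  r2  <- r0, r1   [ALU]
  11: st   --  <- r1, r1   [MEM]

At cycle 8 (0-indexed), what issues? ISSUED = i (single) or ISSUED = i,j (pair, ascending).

t=0 i0:blt.BR ; no-port BR/BR
t=1 i1:bne.BR ; no-port BR/MEM
t=2 i2:st.MEM ; no-port MEM/MEM
t=3 i3:ld.MEM ; no-port MEM/MEM
t=4 i4:ld.MEM ; no-port MEM/MEM
t=5 i5:ld.MEM ; RAW+WAW r2
t=6 i6:mul.MUL ; no-port MUL/MUL
t=7 i7/i8:mul.MUL/and.ALU ; pair
t=8 i9/i10:bne.BR/xor.ALU ; pair
t=9 i11:st.MEM ; tail

ISSUED = 9,10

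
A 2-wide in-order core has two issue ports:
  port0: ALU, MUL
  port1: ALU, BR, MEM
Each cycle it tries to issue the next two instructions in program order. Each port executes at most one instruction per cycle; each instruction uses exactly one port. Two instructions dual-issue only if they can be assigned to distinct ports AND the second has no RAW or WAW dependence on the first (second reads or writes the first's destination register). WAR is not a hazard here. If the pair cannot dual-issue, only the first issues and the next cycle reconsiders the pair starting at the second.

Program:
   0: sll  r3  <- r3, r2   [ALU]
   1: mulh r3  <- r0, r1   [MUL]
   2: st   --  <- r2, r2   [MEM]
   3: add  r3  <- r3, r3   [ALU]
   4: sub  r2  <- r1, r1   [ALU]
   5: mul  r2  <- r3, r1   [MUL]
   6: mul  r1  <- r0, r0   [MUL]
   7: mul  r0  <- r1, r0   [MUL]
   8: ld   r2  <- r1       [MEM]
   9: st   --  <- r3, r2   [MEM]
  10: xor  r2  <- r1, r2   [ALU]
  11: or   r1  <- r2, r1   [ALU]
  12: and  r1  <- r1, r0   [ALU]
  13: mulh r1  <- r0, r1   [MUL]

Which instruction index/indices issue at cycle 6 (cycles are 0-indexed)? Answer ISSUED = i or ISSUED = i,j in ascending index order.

[0] i0  sll.ALU  -- WAW r3
[1] i1/i2  mulh.MUL st.MEM  -- 2-wide
[2] i3/i4  add.ALU sub.ALU  -- 2-wide
[3] i5  mul.MUL  -- no-port MUL/MUL
[4] i6  mul.MUL  -- no-port MUL/MUL
[5] i7/i8  mul.MUL ld.MEM  -- 2-wide
[6] i9/i10  st.MEM xor.ALU  -- 2-wide
[7] i11  or.ALU  -- RAW+WAW r1
[8] i12  and.ALU  -- RAW+WAW r1
[9] i13  mulh.MUL  -- tail

ISSUED = 9,10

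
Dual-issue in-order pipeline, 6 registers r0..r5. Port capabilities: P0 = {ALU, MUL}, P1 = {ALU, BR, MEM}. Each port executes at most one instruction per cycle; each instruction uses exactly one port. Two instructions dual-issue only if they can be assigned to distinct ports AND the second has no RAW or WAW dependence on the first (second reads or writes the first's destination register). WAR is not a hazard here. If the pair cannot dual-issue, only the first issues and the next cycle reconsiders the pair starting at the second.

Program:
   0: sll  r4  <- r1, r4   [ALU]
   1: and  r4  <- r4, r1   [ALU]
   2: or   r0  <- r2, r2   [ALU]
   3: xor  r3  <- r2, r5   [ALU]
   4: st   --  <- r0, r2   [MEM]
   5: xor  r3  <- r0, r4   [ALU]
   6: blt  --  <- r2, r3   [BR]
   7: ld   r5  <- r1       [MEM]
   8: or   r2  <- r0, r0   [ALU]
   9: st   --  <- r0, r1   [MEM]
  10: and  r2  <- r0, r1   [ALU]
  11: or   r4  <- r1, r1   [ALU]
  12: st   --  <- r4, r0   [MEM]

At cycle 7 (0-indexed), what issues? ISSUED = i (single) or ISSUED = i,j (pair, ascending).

ISSUED = 11

c0: i0 sll.ALU  RAW+WAW r4
c1: i1+i2 and.ALU/or.ALU  dual
c2: i3+i4 xor.ALU/st.MEM  dual
c3: i5 xor.ALU  RAW r3
c4: i6 blt.BR  no-port BR/MEM
c5: i7+i8 ld.MEM/or.ALU  dual
c6: i9+i10 st.MEM/and.ALU  dual
c7: i11 or.ALU  RAW r4
c8: i12 st.MEM  tail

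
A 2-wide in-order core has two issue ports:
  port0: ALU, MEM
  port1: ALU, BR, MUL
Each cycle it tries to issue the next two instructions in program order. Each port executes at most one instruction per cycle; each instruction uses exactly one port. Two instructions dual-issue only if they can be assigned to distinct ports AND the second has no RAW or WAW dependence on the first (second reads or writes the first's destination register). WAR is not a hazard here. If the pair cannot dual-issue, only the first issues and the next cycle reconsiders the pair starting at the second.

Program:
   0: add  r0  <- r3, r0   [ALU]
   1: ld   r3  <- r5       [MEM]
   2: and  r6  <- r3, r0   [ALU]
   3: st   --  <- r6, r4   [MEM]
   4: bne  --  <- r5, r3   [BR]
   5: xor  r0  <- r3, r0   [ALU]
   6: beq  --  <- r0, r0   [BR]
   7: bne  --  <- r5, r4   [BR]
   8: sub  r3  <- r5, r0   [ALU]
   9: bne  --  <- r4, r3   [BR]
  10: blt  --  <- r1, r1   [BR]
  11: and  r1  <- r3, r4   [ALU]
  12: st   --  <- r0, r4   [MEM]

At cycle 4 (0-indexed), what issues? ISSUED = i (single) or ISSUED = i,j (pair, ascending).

t=0 i0/i1:add ld ; pair
t=1 i2:and ; RAW r6
t=2 i3/i4:st bne ; pair
t=3 i5:xor ; RAW r0
t=4 i6:beq ; no-port BR/BR
t=5 i7/i8:bne sub ; pair
t=6 i9:bne ; no-port BR/BR
t=7 i10/i11:blt and ; pair
t=8 i12:st ; tail

ISSUED = 6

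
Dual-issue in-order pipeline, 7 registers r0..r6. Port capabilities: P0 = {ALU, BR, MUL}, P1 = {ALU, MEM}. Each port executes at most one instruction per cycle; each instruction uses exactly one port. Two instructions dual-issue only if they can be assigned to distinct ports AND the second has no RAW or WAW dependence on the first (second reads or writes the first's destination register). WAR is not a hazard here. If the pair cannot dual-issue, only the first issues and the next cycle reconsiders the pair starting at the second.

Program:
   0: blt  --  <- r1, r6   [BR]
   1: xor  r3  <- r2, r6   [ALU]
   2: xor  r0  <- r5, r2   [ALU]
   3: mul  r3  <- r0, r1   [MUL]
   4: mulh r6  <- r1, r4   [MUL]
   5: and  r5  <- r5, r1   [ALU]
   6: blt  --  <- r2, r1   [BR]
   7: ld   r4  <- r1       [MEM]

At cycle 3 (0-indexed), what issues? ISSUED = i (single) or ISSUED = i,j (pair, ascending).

ISSUED = 4,5

#0 head=0: blt;xor i0,i1 dual
#1 head=2: xor i2 RAW r0
#2 head=3: mul i3 no-port MUL/MUL
#3 head=4: mulh;and i4,i5 dual
#4 head=6: blt;ld i6,i7 dual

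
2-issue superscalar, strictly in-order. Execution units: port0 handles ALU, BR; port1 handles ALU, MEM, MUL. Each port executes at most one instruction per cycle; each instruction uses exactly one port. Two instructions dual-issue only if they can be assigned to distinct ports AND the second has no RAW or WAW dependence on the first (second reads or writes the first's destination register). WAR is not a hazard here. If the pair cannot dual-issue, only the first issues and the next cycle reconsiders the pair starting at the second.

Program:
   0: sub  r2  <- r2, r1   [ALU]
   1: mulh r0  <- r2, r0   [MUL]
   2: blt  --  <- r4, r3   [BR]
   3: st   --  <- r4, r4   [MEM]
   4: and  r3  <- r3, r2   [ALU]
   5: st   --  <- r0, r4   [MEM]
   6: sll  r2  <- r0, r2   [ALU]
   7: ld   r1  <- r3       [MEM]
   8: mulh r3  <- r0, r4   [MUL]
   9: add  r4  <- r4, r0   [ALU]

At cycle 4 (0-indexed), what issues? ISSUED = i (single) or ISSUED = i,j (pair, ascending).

ISSUED = 7

t=0 i0:sub.ALU ; RAW r2
t=1 i1&i2:mulh.MUL;blt.BR ; dual
t=2 i3&i4:st.MEM;and.ALU ; dual
t=3 i5&i6:st.MEM;sll.ALU ; dual
t=4 i7:ld.MEM ; no-port MEM/MUL
t=5 i8&i9:mulh.MUL;add.ALU ; dual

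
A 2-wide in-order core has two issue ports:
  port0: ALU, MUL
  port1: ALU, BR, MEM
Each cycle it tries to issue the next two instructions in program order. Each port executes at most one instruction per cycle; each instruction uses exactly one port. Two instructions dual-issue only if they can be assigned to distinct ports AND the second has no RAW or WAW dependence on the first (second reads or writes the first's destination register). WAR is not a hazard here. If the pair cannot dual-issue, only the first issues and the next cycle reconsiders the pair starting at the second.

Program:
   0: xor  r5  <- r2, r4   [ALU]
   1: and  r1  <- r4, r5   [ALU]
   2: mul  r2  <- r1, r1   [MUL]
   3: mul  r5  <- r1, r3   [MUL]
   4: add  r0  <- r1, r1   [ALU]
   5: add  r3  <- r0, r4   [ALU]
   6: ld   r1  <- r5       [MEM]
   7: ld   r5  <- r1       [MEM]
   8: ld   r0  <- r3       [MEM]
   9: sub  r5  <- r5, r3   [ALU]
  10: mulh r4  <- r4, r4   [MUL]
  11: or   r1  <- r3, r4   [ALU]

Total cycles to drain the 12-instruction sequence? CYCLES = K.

CYCLES = 9

t=0 i0:xor ; RAW r5
t=1 i1:and ; RAW r1
t=2 i2:mul ; no-port MUL/MUL
t=3 i3/i4:mul;add ; pair
t=4 i5/i6:add;ld ; pair
t=5 i7:ld ; no-port MEM/MEM
t=6 i8/i9:ld;sub ; pair
t=7 i10:mulh ; RAW r4
t=8 i11:or ; tail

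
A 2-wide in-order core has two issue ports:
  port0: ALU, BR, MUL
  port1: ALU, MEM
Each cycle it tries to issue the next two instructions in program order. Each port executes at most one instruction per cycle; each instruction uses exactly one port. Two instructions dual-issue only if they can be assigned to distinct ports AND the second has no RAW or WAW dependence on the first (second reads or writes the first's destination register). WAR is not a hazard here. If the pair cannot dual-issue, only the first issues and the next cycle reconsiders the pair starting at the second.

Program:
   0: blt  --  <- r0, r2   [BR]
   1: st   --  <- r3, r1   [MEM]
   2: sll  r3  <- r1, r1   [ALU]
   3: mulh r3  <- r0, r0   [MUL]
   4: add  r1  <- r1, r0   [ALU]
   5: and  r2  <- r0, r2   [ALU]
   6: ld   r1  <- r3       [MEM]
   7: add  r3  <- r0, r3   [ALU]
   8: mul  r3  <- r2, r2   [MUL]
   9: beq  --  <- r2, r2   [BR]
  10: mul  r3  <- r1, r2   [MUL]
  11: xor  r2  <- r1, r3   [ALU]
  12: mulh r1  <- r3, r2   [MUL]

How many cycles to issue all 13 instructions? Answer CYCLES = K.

t=0 i0/i1:blt/st ; 2-wide
t=1 i2:sll ; WAW r3
t=2 i3/i4:mulh/add ; 2-wide
t=3 i5/i6:and/ld ; 2-wide
t=4 i7:add ; WAW r3
t=5 i8:mul ; no-port MUL/BR
t=6 i9:beq ; no-port BR/MUL
t=7 i10:mul ; RAW r3
t=8 i11:xor ; RAW r2
t=9 i12:mulh ; tail

CYCLES = 10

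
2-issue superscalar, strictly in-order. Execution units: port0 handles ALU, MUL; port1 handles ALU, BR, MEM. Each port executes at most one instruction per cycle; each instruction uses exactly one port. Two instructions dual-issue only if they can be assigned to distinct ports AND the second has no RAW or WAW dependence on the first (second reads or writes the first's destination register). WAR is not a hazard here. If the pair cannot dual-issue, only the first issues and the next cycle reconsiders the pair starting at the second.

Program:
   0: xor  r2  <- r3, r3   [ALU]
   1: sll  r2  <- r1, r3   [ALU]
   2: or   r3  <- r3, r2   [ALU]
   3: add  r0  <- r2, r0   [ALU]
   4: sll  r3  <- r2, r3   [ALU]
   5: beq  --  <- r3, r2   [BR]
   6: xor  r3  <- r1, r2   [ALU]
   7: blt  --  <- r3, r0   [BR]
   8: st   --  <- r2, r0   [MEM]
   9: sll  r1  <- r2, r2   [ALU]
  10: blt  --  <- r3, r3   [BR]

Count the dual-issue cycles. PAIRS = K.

[0] i0  xor  -- WAW r2
[1] i1  sll  -- RAW r2
[2] i2,i3  or+add  -- dual
[3] i4  sll  -- RAW r3
[4] i5,i6  beq+xor  -- dual
[5] i7  blt  -- no-port BR/MEM
[6] i8,i9  st+sll  -- dual
[7] i10  blt  -- tail

PAIRS = 3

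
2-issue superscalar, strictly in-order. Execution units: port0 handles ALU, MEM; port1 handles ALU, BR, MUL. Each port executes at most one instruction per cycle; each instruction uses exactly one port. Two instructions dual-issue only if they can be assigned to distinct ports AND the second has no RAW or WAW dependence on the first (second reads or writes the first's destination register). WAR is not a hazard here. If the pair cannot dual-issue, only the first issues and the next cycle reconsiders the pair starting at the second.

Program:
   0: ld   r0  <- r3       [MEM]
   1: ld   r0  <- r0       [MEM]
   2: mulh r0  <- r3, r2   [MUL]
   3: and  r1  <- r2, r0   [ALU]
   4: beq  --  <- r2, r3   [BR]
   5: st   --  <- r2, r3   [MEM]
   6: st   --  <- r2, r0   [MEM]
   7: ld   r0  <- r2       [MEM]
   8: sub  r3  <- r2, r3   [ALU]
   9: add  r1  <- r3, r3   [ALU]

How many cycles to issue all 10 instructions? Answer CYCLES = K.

[0] i0  ld.MEM  -- no-port MEM/MEM
[1] i1  ld.MEM  -- WAW r0
[2] i2  mulh.MUL  -- RAW r0
[3] i3+i4  and.ALU;beq.BR  -- dual
[4] i5  st.MEM  -- no-port MEM/MEM
[5] i6  st.MEM  -- no-port MEM/MEM
[6] i7+i8  ld.MEM;sub.ALU  -- dual
[7] i9  add.ALU  -- tail

CYCLES = 8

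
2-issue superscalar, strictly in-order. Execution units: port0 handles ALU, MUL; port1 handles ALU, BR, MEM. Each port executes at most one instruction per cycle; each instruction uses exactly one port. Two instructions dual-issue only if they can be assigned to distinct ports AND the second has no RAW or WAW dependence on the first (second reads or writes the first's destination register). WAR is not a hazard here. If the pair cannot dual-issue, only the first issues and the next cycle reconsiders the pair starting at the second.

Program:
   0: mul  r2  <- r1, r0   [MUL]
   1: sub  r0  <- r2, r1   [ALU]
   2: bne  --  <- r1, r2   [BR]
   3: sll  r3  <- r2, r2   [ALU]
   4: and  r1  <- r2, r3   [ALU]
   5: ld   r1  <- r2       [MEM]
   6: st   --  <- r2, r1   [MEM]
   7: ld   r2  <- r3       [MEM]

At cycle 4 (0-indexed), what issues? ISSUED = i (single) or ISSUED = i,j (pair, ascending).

c0: i0 mul  RAW r2
c1: i1/i2 sub/bne  2-wide
c2: i3 sll  RAW r3
c3: i4 and  WAW r1
c4: i5 ld  no-port MEM/MEM
c5: i6 st  no-port MEM/MEM
c6: i7 ld  tail

ISSUED = 5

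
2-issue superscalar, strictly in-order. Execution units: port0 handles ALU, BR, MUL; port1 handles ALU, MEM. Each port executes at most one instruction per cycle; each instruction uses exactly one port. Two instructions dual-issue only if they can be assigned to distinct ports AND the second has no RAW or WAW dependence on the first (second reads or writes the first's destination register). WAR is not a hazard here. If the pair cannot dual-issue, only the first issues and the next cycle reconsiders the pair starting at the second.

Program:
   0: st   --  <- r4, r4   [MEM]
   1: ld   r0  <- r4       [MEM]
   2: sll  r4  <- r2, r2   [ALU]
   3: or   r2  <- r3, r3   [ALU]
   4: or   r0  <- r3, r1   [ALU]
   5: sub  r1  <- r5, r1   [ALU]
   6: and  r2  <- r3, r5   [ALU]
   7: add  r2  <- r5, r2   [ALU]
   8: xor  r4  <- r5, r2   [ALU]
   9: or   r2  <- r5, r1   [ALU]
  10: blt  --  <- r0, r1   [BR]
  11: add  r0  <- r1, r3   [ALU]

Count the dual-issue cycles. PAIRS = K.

PAIRS = 5

t=0 i0:st ; no-port MEM/MEM
t=1 i1+i2:ld/sll ; dual
t=2 i3+i4:or/or ; dual
t=3 i5+i6:sub/and ; dual
t=4 i7:add ; RAW r2
t=5 i8+i9:xor/or ; dual
t=6 i10+i11:blt/add ; dual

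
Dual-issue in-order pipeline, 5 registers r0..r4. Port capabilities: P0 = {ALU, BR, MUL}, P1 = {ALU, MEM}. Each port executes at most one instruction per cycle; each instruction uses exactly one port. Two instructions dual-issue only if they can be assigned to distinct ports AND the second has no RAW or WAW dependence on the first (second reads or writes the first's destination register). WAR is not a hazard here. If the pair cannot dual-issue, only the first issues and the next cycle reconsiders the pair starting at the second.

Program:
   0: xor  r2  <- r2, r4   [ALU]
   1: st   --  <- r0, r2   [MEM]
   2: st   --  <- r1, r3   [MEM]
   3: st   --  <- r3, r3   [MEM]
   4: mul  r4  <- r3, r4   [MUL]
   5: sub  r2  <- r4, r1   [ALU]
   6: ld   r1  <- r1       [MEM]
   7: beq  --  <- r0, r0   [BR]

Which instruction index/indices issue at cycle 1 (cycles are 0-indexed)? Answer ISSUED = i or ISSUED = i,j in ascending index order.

ISSUED = 1

0. xor @i0  | RAW r2
1. st @i1  | no-port MEM/MEM
2. st @i2  | no-port MEM/MEM
3. st/mul @i3+i4  | pair
4. sub/ld @i5+i6  | pair
5. beq @i7  | tail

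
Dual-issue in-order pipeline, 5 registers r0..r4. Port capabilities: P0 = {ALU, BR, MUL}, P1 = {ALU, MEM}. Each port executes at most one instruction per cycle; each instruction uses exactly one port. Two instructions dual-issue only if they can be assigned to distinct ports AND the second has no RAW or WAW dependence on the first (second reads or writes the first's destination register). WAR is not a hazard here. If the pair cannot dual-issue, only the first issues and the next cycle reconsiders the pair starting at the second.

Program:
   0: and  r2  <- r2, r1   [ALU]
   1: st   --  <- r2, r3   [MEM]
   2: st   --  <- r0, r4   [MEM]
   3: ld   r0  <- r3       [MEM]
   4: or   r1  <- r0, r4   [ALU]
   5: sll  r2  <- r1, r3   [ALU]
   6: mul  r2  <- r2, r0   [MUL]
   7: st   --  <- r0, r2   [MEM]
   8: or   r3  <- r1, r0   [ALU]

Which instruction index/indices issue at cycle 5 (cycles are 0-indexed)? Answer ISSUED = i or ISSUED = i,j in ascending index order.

0. and.ALU @i0  | RAW r2
1. st.MEM @i1  | no-port MEM/MEM
2. st.MEM @i2  | no-port MEM/MEM
3. ld.MEM @i3  | RAW r0
4. or.ALU @i4  | RAW r1
5. sll.ALU @i5  | RAW+WAW r2
6. mul.MUL @i6  | RAW r2
7. st.MEM or.ALU @i7+i8  | dual

ISSUED = 5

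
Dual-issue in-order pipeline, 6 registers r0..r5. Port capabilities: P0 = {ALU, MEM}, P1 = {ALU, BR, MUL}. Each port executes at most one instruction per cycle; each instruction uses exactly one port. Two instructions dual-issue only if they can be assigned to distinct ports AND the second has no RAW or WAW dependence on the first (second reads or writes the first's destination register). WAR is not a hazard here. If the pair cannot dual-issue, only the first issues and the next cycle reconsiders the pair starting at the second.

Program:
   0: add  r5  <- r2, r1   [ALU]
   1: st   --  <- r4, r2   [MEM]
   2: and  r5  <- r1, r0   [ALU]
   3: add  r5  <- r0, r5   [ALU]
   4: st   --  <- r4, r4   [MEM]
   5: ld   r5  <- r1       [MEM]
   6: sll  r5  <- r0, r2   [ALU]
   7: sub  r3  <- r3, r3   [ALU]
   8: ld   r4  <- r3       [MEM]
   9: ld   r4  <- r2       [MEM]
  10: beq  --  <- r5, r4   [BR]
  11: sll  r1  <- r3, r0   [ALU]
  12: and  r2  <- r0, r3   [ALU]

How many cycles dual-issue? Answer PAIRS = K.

PAIRS = 4

c0: i0+i1 add.ALU;st.MEM  dual
c1: i2 and.ALU  RAW+WAW r5
c2: i3+i4 add.ALU;st.MEM  dual
c3: i5 ld.MEM  WAW r5
c4: i6+i7 sll.ALU;sub.ALU  dual
c5: i8 ld.MEM  no-port MEM/MEM
c6: i9 ld.MEM  RAW r4
c7: i10+i11 beq.BR;sll.ALU  dual
c8: i12 and.ALU  tail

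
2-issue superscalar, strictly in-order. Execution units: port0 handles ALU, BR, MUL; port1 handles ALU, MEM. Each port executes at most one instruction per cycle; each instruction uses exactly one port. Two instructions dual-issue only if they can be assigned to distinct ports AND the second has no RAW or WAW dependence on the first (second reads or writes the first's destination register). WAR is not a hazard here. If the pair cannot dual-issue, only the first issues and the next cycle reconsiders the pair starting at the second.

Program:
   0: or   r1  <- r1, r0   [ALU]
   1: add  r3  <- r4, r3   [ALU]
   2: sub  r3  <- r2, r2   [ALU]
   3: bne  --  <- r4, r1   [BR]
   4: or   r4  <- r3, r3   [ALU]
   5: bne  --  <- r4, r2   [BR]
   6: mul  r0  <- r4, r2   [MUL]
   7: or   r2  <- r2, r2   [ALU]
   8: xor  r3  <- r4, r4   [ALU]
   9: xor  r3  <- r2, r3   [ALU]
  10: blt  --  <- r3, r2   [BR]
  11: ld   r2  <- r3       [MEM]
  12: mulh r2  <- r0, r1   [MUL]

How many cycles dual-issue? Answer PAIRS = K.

PAIRS = 4

t=0 i0&i1:or.ALU/add.ALU ; dual
t=1 i2&i3:sub.ALU/bne.BR ; dual
t=2 i4:or.ALU ; RAW r4
t=3 i5:bne.BR ; no-port BR/MUL
t=4 i6&i7:mul.MUL/or.ALU ; dual
t=5 i8:xor.ALU ; RAW+WAW r3
t=6 i9:xor.ALU ; RAW r3
t=7 i10&i11:blt.BR/ld.MEM ; dual
t=8 i12:mulh.MUL ; tail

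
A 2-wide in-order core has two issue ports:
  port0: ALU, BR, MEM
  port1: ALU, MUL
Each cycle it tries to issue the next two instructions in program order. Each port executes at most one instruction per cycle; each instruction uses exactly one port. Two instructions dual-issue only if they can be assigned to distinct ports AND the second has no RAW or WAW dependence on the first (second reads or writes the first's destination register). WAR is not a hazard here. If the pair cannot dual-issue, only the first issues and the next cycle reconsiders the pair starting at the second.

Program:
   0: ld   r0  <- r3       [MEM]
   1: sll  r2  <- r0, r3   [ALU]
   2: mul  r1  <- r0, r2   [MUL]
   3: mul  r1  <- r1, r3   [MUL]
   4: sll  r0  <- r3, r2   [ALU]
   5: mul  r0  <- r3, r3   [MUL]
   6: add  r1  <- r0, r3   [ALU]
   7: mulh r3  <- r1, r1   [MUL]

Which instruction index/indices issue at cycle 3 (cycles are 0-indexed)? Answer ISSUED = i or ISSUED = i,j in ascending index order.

ISSUED = 3,4

t=0 i0:ld.MEM ; RAW r0
t=1 i1:sll.ALU ; RAW r2
t=2 i2:mul.MUL ; no-port MUL/MUL
t=3 i3/i4:mul.MUL;sll.ALU ; pair
t=4 i5:mul.MUL ; RAW r0
t=5 i6:add.ALU ; RAW r1
t=6 i7:mulh.MUL ; tail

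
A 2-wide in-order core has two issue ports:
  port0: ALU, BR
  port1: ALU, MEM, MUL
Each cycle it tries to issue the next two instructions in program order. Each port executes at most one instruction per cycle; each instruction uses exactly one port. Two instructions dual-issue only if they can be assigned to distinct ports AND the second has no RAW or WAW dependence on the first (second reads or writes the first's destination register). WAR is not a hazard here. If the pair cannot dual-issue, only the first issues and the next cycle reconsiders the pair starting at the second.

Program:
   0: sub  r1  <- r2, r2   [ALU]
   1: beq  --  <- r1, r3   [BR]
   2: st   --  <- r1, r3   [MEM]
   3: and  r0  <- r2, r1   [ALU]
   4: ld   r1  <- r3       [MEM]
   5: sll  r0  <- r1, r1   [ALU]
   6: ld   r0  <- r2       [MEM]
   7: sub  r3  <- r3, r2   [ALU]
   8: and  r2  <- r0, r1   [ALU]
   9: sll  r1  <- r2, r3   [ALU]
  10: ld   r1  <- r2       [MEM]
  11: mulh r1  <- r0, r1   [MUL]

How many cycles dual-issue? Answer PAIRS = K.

[0] i0  sub  -- RAW r1
[1] i1&i2  beq/st  -- pair
[2] i3&i4  and/ld  -- pair
[3] i5  sll  -- WAW r0
[4] i6&i7  ld/sub  -- pair
[5] i8  and  -- RAW r2
[6] i9  sll  -- WAW r1
[7] i10  ld  -- no-port MEM/MUL
[8] i11  mulh  -- tail

PAIRS = 3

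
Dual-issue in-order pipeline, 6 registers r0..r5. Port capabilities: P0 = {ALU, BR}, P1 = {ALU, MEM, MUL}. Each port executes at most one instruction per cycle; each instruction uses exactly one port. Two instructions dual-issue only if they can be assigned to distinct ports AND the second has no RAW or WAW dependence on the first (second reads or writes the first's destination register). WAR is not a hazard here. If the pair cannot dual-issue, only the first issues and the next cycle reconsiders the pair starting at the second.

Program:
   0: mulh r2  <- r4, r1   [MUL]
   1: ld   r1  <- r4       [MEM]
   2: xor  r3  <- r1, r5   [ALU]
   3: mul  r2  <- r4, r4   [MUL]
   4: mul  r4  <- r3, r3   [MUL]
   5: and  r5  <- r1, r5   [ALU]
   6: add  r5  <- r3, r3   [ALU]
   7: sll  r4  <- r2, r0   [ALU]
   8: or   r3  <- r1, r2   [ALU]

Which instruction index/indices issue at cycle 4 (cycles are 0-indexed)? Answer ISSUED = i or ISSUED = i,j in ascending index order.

ISSUED = 6,7

c0: i0 mulh  no-port MUL/MEM
c1: i1 ld  RAW r1
c2: i2+i3 xor/mul  dual
c3: i4+i5 mul/and  dual
c4: i6+i7 add/sll  dual
c5: i8 or  tail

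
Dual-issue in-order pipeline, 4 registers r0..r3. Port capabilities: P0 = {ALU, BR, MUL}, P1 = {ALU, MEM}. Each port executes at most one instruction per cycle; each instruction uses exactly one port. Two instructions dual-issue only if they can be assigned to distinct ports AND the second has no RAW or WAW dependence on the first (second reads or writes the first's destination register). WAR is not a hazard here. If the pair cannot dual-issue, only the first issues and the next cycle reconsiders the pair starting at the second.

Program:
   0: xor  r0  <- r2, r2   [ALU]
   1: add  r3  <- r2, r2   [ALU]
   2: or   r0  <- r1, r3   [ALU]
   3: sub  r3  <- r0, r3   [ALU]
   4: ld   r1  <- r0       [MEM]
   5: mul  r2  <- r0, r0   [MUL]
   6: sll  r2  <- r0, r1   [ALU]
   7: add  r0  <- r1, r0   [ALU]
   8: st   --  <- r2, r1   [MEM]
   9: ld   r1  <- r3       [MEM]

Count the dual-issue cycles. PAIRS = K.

[0] i0/i1  xor.ALU/add.ALU  -- dual
[1] i2  or.ALU  -- RAW r0
[2] i3/i4  sub.ALU/ld.MEM  -- dual
[3] i5  mul.MUL  -- WAW r2
[4] i6/i7  sll.ALU/add.ALU  -- dual
[5] i8  st.MEM  -- no-port MEM/MEM
[6] i9  ld.MEM  -- tail

PAIRS = 3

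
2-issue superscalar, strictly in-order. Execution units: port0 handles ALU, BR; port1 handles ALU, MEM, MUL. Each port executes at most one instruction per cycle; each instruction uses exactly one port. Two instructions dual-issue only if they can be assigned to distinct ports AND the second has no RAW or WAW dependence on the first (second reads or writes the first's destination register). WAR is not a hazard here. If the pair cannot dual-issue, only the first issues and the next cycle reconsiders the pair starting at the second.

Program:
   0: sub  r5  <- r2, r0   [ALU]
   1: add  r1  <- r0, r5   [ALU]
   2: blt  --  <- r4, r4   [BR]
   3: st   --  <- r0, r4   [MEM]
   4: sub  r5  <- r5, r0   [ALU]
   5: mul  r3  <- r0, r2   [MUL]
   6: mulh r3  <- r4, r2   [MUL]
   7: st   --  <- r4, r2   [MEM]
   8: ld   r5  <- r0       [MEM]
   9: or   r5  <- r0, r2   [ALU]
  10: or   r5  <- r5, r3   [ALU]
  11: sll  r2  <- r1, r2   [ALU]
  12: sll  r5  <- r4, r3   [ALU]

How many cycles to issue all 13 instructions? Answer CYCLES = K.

[0] i0  sub  -- RAW r5
[1] i1&i2  add/blt  -- pair
[2] i3&i4  st/sub  -- pair
[3] i5  mul  -- no-port MUL/MUL
[4] i6  mulh  -- no-port MUL/MEM
[5] i7  st  -- no-port MEM/MEM
[6] i8  ld  -- WAW r5
[7] i9  or  -- RAW+WAW r5
[8] i10&i11  or/sll  -- pair
[9] i12  sll  -- tail

CYCLES = 10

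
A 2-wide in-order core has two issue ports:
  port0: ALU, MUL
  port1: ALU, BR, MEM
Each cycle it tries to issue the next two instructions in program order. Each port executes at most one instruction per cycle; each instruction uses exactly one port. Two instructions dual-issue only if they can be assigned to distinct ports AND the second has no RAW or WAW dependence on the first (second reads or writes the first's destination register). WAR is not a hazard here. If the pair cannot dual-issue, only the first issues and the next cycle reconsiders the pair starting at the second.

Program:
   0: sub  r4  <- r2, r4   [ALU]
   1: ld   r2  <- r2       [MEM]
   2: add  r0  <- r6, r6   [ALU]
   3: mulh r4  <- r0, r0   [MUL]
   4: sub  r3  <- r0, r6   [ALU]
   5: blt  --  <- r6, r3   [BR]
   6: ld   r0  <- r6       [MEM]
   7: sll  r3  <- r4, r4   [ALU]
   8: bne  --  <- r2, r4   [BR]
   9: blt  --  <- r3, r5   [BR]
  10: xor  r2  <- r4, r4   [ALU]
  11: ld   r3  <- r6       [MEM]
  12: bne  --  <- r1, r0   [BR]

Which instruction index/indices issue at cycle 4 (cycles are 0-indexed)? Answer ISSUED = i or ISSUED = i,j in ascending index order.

  cy0 -> i0&i1 (sub.ALU+ld.MEM) pair
  cy1 -> i2 (add.ALU) RAW r0
  cy2 -> i3&i4 (mulh.MUL+sub.ALU) pair
  cy3 -> i5 (blt.BR) no-port BR/MEM
  cy4 -> i6&i7 (ld.MEM+sll.ALU) pair
  cy5 -> i8 (bne.BR) no-port BR/BR
  cy6 -> i9&i10 (blt.BR+xor.ALU) pair
  cy7 -> i11 (ld.MEM) no-port MEM/BR
  cy8 -> i12 (bne.BR) tail

ISSUED = 6,7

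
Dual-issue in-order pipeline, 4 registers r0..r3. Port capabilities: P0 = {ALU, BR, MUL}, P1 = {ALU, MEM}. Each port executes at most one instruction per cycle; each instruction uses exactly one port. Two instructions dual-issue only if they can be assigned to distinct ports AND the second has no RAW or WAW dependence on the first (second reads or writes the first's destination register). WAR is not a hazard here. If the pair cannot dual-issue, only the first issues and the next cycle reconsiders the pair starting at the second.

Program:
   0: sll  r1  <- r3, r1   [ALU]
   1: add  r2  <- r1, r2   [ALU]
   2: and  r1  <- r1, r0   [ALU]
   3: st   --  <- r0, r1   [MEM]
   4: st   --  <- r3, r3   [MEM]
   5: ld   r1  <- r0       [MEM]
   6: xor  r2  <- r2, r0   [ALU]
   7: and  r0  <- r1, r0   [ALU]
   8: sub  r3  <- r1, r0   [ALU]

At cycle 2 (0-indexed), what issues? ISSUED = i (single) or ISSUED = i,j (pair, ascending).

#0 head=0: sll.ALU i0 RAW r1
#1 head=1: add.ALU and.ALU i1/i2 dual
#2 head=3: st.MEM i3 no-port MEM/MEM
#3 head=4: st.MEM i4 no-port MEM/MEM
#4 head=5: ld.MEM xor.ALU i5/i6 dual
#5 head=7: and.ALU i7 RAW r0
#6 head=8: sub.ALU i8 tail

ISSUED = 3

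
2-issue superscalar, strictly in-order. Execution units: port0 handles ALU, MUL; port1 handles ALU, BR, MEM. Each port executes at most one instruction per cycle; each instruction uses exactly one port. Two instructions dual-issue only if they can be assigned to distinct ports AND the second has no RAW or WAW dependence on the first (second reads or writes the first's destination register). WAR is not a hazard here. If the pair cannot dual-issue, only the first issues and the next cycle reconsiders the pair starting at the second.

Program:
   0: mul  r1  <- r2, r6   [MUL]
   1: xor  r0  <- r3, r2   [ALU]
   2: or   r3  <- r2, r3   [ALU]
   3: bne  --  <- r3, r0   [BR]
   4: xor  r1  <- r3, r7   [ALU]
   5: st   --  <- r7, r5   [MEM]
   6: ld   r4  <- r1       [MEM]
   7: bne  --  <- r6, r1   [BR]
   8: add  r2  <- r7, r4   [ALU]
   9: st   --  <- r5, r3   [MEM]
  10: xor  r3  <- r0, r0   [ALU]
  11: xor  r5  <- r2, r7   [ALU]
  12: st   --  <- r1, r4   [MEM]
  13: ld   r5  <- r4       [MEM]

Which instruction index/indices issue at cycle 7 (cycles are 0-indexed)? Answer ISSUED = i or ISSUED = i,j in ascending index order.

t=0 i0+i1:mul;xor ; 2-wide
t=1 i2:or ; RAW r3
t=2 i3+i4:bne;xor ; 2-wide
t=3 i5:st ; no-port MEM/MEM
t=4 i6:ld ; no-port MEM/BR
t=5 i7+i8:bne;add ; 2-wide
t=6 i9+i10:st;xor ; 2-wide
t=7 i11+i12:xor;st ; 2-wide
t=8 i13:ld ; tail

ISSUED = 11,12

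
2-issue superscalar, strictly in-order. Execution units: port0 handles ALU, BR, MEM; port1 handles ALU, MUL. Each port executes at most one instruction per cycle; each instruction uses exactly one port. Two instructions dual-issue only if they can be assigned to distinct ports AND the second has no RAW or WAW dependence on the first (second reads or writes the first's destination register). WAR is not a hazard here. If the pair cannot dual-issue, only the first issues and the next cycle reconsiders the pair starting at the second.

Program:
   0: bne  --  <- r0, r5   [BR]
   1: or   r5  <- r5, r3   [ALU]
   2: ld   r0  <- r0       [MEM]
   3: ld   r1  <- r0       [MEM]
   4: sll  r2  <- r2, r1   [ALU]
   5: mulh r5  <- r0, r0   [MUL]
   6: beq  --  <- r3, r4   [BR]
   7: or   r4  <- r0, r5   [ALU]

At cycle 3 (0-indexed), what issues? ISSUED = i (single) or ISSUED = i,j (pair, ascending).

t=0 i0+i1:bne/or ; dual
t=1 i2:ld ; no-port MEM/MEM
t=2 i3:ld ; RAW r1
t=3 i4+i5:sll/mulh ; dual
t=4 i6+i7:beq/or ; dual

ISSUED = 4,5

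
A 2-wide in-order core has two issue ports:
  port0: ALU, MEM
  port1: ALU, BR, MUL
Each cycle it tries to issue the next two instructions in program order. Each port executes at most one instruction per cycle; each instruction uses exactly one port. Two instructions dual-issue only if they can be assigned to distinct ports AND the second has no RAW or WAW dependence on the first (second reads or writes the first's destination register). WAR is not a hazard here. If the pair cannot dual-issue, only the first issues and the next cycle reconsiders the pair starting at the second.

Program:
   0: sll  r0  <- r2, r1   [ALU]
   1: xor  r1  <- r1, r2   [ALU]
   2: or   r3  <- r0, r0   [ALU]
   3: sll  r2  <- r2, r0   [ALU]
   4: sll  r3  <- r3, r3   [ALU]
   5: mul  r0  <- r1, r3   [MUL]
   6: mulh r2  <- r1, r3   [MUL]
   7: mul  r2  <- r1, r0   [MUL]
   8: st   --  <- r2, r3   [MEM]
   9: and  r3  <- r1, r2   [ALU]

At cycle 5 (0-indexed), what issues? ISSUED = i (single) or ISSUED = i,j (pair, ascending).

t=0 i0&i1:sll.ALU/xor.ALU ; pair
t=1 i2&i3:or.ALU/sll.ALU ; pair
t=2 i4:sll.ALU ; RAW r3
t=3 i5:mul.MUL ; no-port MUL/MUL
t=4 i6:mulh.MUL ; no-port MUL/MUL
t=5 i7:mul.MUL ; RAW r2
t=6 i8&i9:st.MEM/and.ALU ; pair

ISSUED = 7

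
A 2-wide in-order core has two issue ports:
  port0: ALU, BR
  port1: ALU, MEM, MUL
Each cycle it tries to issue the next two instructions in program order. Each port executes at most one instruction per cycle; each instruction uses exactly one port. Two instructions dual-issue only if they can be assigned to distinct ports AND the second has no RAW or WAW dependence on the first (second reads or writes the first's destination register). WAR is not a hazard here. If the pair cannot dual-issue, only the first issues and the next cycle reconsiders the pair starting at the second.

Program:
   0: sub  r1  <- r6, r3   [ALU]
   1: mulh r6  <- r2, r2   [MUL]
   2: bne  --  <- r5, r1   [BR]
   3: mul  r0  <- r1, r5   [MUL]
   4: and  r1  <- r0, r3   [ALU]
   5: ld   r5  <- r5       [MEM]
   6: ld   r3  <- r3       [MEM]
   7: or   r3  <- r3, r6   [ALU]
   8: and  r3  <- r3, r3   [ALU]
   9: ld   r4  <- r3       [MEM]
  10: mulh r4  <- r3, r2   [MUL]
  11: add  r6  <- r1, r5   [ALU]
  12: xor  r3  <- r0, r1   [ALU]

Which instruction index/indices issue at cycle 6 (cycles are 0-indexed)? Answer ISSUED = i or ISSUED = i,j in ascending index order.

  cy0 -> i0&i1 (sub+mulh) 2-wide
  cy1 -> i2&i3 (bne+mul) 2-wide
  cy2 -> i4&i5 (and+ld) 2-wide
  cy3 -> i6 (ld) RAW+WAW r3
  cy4 -> i7 (or) RAW+WAW r3
  cy5 -> i8 (and) RAW r3
  cy6 -> i9 (ld) no-port MEM/MUL
  cy7 -> i10&i11 (mulh+add) 2-wide
  cy8 -> i12 (xor) tail

ISSUED = 9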